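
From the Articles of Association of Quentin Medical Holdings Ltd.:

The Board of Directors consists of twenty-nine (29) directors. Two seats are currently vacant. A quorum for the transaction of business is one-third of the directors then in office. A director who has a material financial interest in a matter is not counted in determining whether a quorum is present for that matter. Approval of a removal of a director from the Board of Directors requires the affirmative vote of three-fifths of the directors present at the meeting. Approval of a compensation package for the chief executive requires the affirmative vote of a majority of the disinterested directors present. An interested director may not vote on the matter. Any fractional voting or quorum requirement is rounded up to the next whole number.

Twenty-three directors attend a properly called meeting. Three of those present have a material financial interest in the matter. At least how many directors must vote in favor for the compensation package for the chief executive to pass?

11

The compensation package for the chief executive requires a majority of the disinterested directors present (23 − 3 = 20).
A majority of 20 is 11.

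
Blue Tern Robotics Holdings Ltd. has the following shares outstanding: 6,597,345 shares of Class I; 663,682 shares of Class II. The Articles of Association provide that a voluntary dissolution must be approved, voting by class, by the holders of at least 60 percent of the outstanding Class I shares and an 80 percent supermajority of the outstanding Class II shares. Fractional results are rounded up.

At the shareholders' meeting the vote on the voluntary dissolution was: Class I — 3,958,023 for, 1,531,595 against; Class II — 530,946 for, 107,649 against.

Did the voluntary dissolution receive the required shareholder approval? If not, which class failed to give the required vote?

Not approved — the Class I shares did not give the required vote.

Class I: 3/5 of 6597345 = 3958407; 3,958,407 required, 3,958,023 in favor — not approved.
Class II: 4/5 of 663682 = 530945.60, rounded up to 530946; 530,946 required, 530,946 in favor — approved.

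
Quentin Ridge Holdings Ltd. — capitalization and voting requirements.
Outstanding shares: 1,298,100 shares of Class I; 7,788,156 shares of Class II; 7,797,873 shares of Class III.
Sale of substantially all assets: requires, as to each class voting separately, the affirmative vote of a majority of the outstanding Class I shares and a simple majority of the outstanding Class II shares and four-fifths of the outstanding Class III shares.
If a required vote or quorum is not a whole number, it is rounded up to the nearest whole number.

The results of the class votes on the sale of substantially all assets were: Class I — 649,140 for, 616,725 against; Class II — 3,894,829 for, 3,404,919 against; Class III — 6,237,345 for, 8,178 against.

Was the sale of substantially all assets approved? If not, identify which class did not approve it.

Class I: a majority of 1298100 is 649051; 649,051 required, 649,140 in favor — approved.
Class II: a majority of 7788156 is 3894079; 3,894,079 required, 3,894,829 in favor — approved.
Class III: 4/5 of 7797873 = 6238298.40, rounded up to 6238299; 6,238,299 required, 6,237,345 in favor — not approved.

Not approved — the Class III shares did not give the required vote.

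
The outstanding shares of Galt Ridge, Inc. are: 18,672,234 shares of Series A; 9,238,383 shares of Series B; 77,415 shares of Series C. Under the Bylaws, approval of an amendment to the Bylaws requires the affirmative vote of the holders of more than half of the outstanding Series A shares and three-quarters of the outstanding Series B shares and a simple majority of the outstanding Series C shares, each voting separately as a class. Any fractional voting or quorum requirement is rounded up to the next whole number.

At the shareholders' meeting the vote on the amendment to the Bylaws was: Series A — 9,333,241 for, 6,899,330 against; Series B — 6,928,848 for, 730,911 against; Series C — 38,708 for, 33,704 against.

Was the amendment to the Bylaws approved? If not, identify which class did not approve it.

Series A: a majority of 18672234 is 9336118; 9,336,118 required, 9,333,241 in favor — not approved.
Series B: 3/4 of 9238383 = 6928787.25, rounded up to 6928788; 6,928,788 required, 6,928,848 in favor — approved.
Series C: a majority of 77415 is 38708; 38,708 required, 38,708 in favor — approved.

Not approved — the Series A shares did not give the required vote.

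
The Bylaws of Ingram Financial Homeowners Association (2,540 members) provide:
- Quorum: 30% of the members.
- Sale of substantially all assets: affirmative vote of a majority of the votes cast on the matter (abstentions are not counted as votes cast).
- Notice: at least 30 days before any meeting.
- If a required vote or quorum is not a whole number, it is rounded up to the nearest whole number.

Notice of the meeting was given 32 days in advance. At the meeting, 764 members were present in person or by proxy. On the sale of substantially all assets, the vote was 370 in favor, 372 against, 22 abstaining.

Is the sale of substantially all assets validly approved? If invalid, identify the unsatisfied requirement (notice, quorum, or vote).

Notice: 32 days given; 30 required. Satisfied.
Quorum: 30% of 2,540 = 762; 764 present. Satisfied.
Vote: requires a majority of the votes cast (764 − 22 abstaining = 742); a majority of 742 is 372, so 372 needed; 370 in favor. Not satisfied.

Invalid — vote requirement not satisfied.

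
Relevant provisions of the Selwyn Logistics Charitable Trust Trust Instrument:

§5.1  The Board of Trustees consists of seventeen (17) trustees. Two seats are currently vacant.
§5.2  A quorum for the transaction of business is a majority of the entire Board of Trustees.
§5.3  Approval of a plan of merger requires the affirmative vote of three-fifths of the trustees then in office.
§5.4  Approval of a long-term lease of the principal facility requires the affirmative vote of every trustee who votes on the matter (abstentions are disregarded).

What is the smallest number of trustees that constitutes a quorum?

9

A majority of 17 is 9.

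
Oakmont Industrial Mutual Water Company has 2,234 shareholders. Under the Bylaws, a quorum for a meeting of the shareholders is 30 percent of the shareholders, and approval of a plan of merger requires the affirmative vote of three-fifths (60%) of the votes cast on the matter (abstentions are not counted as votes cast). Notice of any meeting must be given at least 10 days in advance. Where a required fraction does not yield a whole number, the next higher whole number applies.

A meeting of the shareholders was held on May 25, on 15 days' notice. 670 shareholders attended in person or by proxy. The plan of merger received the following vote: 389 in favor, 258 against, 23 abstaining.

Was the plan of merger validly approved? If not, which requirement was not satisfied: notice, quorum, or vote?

Notice: 15 days given; 10 required. Satisfied.
Quorum: 30% of 2,234 = 670.20, rounded up to 671; 670 present. Not satisfied.
Vote: requires three-fifths of the votes cast (670 − 23 abstaining = 647); 3/5 of 647 = 388.20, rounded up to 389, so 389 needed; 389 in favor. Satisfied.

Invalid — quorum requirement not satisfied.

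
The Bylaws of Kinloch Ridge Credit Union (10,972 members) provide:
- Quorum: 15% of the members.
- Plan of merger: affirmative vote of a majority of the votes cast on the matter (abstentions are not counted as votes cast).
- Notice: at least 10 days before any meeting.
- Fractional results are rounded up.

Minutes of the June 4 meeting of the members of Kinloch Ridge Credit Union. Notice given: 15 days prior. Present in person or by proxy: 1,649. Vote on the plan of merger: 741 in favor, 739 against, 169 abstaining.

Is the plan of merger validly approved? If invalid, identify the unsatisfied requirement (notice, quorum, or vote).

Notice: 15 days given; 10 required. Satisfied.
Quorum: 15% of 10,972 = 1,645.80, rounded up to 1,646; 1,649 present. Satisfied.
Vote: requires a majority of the votes cast (1,649 − 169 abstaining = 1,480); a majority of 1480 is 741, so 741 needed; 741 in favor. Satisfied.

Valid — all requirements satisfied.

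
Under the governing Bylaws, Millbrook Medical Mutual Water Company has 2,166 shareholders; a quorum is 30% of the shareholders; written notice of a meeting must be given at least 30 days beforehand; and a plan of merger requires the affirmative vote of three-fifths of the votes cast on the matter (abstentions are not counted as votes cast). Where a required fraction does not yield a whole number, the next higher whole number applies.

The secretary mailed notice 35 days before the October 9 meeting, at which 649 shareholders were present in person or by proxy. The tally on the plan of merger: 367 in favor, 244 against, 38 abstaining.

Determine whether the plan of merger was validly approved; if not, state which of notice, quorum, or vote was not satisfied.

Invalid — quorum requirement not satisfied.

Notice: 35 days given; 30 required. Satisfied.
Quorum: 30% of 2,166 = 649.80, rounded up to 650; 649 present. Not satisfied.
Vote: requires three-fifths of the votes cast (649 − 38 abstaining = 611); 3/5 of 611 = 366.60, rounded up to 367, so 367 needed; 367 in favor. Satisfied.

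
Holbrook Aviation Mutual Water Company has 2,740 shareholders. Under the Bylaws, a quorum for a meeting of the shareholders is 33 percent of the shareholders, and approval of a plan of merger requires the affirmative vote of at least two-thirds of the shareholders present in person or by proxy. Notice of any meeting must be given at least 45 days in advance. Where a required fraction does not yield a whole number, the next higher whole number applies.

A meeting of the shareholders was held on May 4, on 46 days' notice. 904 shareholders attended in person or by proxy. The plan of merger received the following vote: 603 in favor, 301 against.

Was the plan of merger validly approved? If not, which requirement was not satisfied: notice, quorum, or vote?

Notice: 46 days given; 45 required. Satisfied.
Quorum: 33% of 2,740 = 904.20, rounded up to 905; 904 present. Not satisfied.
Vote: requires two-thirds of those present (904); 2/3 of 904 = 602.67, rounded up to 603, so 603 needed; 603 in favor. Satisfied.

Invalid — quorum requirement not satisfied.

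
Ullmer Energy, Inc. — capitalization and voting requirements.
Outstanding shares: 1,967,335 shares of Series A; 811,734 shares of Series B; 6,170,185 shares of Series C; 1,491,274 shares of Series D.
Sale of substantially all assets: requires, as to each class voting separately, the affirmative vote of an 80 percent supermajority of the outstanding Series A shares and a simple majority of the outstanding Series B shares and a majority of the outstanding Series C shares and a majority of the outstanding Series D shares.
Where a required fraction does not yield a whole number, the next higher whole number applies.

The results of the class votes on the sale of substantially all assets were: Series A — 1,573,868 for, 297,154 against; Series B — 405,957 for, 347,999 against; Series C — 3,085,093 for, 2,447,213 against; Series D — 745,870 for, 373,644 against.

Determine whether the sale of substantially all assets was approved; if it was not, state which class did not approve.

Approved — every class gave the required vote.

Series A: 4/5 of 1967335 = 1573868; 1,573,868 required, 1,573,868 in favor — approved.
Series B: a majority of 811734 is 405868; 405,868 required, 405,957 in favor — approved.
Series C: a majority of 6170185 is 3085093; 3,085,093 required, 3,085,093 in favor — approved.
Series D: a majority of 1491274 is 745638; 745,638 required, 745,870 in favor — approved.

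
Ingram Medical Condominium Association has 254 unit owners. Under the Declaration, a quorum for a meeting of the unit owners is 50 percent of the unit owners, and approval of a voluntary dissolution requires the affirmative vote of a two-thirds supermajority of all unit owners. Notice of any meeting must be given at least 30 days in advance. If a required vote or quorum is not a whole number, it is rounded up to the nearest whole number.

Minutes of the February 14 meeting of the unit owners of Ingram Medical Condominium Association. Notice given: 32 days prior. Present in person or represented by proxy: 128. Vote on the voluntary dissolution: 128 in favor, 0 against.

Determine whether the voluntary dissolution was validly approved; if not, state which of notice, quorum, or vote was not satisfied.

Notice: 32 days given; 30 required. Satisfied.
Quorum: 50% of 254 = 127; 128 present. Satisfied.
Vote: requires two-thirds of all unit owners (254); 2/3 of 254 = 169.33, rounded up to 170, so 170 needed; 128 in favor. Not satisfied.

Invalid — vote requirement not satisfied.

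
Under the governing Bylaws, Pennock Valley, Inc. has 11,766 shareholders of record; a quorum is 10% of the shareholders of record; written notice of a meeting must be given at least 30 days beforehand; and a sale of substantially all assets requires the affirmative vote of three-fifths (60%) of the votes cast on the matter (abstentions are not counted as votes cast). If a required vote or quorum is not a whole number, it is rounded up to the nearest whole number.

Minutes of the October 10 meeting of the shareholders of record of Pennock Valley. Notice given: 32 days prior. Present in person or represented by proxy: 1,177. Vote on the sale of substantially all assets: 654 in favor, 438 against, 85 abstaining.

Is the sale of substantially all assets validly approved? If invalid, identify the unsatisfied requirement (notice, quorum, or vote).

Invalid — vote requirement not satisfied.

Notice: 32 days given; 30 required. Satisfied.
Quorum: 10% of 11,766 = 1,176.60, rounded up to 1,177; 1,177 present. Satisfied.
Vote: requires three-fifths of the votes cast (1,177 − 85 abstaining = 1,092); 3/5 of 1092 = 655.20, rounded up to 656, so 656 needed; 654 in favor. Not satisfied.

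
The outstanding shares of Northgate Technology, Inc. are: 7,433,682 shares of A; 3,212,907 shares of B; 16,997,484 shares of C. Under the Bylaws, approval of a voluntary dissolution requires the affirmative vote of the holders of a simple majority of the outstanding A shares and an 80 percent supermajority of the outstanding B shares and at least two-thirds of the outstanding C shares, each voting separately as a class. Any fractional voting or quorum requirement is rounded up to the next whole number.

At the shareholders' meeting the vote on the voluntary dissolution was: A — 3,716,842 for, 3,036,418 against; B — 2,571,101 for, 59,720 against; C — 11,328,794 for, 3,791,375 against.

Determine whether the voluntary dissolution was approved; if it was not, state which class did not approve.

A: a majority of 7433682 is 3716842; 3,716,842 required, 3,716,842 in favor — approved.
B: 4/5 of 3212907 = 2570325.60, rounded up to 2570326; 2,570,326 required, 2,571,101 in favor — approved.
C: 2/3 of 16997484 = 11331656; 11,331,656 required, 11,328,794 in favor — not approved.

Not approved — the C shares did not give the required vote.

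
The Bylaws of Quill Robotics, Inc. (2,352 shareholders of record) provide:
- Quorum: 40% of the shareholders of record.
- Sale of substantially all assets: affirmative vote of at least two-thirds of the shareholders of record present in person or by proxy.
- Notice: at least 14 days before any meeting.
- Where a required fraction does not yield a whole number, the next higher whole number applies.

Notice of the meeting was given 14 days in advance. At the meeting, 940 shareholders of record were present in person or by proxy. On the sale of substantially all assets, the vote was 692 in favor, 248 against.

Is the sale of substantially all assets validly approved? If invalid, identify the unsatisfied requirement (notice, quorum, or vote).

Notice: 14 days given; 14 required. Satisfied.
Quorum: 40% of 2,352 = 940.80, rounded up to 941; 940 present. Not satisfied.
Vote: requires two-thirds of those present (940); 2/3 of 940 = 626.67, rounded up to 627, so 627 needed; 692 in favor. Satisfied.

Invalid — quorum requirement not satisfied.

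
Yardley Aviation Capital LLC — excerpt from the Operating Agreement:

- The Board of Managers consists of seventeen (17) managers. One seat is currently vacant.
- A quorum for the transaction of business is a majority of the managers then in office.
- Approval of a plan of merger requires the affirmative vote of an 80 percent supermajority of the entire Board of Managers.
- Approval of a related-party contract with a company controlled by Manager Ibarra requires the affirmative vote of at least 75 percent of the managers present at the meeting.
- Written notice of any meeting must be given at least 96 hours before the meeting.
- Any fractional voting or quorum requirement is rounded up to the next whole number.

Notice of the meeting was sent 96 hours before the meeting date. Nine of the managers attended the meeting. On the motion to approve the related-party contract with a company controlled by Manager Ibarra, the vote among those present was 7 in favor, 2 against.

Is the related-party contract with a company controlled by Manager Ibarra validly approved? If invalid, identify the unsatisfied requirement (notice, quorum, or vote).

Valid — all requirements satisfied.

Notice: 96 hours given; 96 required (96 ≥ 96). Satisfied.
Quorum: 9 present; quorum is 9. Satisfied.
Vote: the related-party contract with a company controlled by Manager Ibarra requires three-fourths of the managers present (9). 3/4 of 9 = 6.75, rounded up to 7, so 7 affirmative votes are needed; 7 voted in favor. Satisfied.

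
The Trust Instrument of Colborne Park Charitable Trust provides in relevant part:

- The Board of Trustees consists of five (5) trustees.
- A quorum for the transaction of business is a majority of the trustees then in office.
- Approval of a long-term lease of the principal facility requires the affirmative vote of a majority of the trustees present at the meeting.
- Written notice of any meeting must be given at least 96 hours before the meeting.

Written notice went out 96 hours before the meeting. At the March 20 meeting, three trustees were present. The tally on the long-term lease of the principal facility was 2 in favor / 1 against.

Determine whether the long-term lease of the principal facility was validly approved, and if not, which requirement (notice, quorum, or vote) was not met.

Valid — all requirements satisfied.

Notice: 96 hours given; 96 required (96 ≥ 96). Satisfied.
Quorum: 3 present; quorum is 3. Satisfied.
Vote: the long-term lease of the principal facility requires a majority of the trustees present (3). A majority of 3 is 2, so 2 affirmative votes are needed; 2 voted in favor. Satisfied.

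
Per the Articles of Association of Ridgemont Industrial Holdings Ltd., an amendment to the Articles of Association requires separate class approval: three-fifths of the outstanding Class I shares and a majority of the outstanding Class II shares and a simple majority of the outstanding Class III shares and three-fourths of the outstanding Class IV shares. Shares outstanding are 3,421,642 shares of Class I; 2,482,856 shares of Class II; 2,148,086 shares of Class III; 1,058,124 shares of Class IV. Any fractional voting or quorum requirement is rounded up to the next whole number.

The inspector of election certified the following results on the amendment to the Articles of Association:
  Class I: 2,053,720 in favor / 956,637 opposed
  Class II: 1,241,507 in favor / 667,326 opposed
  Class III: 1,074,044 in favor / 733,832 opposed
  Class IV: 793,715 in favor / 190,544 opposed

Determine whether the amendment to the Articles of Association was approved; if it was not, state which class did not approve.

Approved — every class gave the required vote.

Class I: 3/5 of 3421642 = 2052985.20, rounded up to 2052986; 2,052,986 required, 2,053,720 in favor — approved.
Class II: a majority of 2482856 is 1241429; 1,241,429 required, 1,241,507 in favor — approved.
Class III: a majority of 2148086 is 1074044; 1,074,044 required, 1,074,044 in favor — approved.
Class IV: 3/4 of 1058124 = 793593; 793,593 required, 793,715 in favor — approved.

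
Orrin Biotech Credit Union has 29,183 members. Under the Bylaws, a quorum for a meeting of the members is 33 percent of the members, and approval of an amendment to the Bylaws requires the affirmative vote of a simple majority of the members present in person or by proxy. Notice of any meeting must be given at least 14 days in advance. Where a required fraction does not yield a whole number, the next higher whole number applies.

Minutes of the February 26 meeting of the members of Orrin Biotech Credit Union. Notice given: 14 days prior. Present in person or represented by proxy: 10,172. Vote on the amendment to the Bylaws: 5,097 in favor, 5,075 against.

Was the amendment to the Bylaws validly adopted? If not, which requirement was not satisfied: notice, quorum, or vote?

Notice: 14 days given; 14 required. Satisfied.
Quorum: 33% of 29,183 = 9,630.39, rounded up to 9,631; 10,172 present. Satisfied.
Vote: requires a majority of those present (10,172); a majority of 10172 is 5087, so 5,087 needed; 5,097 in favor. Satisfied.

Valid — all requirements satisfied.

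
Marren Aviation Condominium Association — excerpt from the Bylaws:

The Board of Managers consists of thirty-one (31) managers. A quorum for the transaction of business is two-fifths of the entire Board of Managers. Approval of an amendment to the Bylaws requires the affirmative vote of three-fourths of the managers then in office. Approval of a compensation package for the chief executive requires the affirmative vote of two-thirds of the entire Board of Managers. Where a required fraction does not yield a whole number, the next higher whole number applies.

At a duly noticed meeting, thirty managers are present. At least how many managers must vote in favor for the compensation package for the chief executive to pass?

The compensation package for the chief executive requires two-thirds of the entire Board of Managers (31).
2/3 of 31 = 20.67, rounded up to 21.

21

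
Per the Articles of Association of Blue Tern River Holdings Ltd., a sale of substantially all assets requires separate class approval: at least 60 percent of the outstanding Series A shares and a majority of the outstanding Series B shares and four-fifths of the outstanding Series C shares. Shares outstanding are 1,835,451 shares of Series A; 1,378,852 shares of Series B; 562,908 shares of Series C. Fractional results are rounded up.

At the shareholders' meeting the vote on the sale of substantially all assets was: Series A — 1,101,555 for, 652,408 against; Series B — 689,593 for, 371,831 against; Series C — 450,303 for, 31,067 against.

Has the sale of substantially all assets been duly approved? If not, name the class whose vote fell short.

Not approved — the Series C shares did not give the required vote.

Series A: 3/5 of 1835451 = 1101270.60, rounded up to 1101271; 1,101,271 required, 1,101,555 in favor — approved.
Series B: a majority of 1378852 is 689427; 689,427 required, 689,593 in favor — approved.
Series C: 4/5 of 562908 = 450326.40, rounded up to 450327; 450,327 required, 450,303 in favor — not approved.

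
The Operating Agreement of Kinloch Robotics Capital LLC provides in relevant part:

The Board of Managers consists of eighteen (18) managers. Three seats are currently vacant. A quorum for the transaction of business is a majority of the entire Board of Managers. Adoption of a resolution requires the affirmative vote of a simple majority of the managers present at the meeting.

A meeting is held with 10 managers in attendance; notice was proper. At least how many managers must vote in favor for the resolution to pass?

The resolution requires a majority of the managers present (10).
A majority of 10 is 6.

6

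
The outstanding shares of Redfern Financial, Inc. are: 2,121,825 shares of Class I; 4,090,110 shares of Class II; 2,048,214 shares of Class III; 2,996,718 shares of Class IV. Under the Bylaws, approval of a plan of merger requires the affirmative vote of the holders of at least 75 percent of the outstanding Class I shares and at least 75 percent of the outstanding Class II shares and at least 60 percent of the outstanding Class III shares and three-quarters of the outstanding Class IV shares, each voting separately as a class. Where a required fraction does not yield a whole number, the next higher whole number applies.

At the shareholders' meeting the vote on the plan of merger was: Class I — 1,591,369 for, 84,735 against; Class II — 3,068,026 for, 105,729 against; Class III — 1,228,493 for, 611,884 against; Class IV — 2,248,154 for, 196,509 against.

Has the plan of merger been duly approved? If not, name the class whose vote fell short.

Class I: 3/4 of 2121825 = 1591368.75, rounded up to 1591369; 1,591,369 required, 1,591,369 in favor — approved.
Class II: 3/4 of 4090110 = 3067582.50, rounded up to 3067583; 3,067,583 required, 3,068,026 in favor — approved.
Class III: 3/5 of 2048214 = 1228928.40, rounded up to 1228929; 1,228,929 required, 1,228,493 in favor — not approved.
Class IV: 3/4 of 2996718 = 2247538.50, rounded up to 2247539; 2,247,539 required, 2,248,154 in favor — approved.

Not approved — the Class III shares did not give the required vote.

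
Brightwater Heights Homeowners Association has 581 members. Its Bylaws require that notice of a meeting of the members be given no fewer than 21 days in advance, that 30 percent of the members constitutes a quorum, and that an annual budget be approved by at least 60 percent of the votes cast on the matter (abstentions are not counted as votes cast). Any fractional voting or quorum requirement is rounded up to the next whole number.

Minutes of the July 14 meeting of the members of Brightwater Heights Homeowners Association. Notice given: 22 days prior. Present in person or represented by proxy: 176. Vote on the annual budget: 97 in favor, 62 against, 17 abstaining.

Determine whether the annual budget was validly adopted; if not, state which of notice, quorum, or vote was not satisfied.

Valid — all requirements satisfied.

Notice: 22 days given; 21 required. Satisfied.
Quorum: 30% of 581 = 174.30, rounded up to 175; 176 present. Satisfied.
Vote: requires three-fifths of the votes cast (176 − 17 abstaining = 159); 3/5 of 159 = 95.40, rounded up to 96, so 96 needed; 97 in favor. Satisfied.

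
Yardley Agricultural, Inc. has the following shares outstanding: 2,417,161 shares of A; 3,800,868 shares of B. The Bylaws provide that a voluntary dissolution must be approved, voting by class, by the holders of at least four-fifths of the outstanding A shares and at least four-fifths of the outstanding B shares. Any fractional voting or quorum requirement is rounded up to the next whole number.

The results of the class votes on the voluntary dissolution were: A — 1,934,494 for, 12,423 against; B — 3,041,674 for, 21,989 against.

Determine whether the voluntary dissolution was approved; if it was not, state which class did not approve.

A: 4/5 of 2417161 = 1933728.80, rounded up to 1933729; 1,933,729 required, 1,934,494 in favor — approved.
B: 4/5 of 3800868 = 3040694.40, rounded up to 3040695; 3,040,695 required, 3,041,674 in favor — approved.

Approved — every class gave the required vote.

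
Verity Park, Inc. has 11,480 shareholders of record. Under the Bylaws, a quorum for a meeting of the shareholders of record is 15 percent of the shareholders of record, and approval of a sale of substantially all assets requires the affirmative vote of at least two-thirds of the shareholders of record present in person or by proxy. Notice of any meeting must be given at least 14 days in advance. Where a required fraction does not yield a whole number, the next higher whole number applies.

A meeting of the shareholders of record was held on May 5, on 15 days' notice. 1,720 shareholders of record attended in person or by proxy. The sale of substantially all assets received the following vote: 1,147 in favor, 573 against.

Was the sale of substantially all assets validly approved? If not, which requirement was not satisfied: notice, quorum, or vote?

Invalid — quorum requirement not satisfied.

Notice: 15 days given; 14 required. Satisfied.
Quorum: 15% of 11,480 = 1,722; 1,720 present. Not satisfied.
Vote: requires two-thirds of those present (1,720); 2/3 of 1720 = 1146.67, rounded up to 1147, so 1,147 needed; 1,147 in favor. Satisfied.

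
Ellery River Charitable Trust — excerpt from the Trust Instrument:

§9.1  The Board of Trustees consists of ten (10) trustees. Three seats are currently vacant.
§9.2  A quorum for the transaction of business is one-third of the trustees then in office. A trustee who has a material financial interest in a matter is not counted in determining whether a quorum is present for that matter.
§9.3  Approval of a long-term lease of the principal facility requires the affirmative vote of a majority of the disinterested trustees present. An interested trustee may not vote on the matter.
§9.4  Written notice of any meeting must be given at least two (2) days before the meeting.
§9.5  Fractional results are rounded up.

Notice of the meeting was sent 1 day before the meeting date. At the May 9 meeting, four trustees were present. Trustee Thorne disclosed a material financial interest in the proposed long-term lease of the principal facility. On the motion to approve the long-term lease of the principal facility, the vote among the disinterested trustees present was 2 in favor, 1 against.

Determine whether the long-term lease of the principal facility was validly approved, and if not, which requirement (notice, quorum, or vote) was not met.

Invalid — notice requirement not satisfied.

Notice: 1 day given; 2 required (1 < 2). Not satisfied.
Quorum: 4 present, but the 1 interested trustee does not count, leaving 3. Quorum is 3. Satisfied.
Vote: the long-term lease of the principal facility requires a majority of the disinterested trustees present (4 − 1 = 3). A majority of 3 is 2, so 2 affirmative votes are needed; 2 voted in favor. Satisfied.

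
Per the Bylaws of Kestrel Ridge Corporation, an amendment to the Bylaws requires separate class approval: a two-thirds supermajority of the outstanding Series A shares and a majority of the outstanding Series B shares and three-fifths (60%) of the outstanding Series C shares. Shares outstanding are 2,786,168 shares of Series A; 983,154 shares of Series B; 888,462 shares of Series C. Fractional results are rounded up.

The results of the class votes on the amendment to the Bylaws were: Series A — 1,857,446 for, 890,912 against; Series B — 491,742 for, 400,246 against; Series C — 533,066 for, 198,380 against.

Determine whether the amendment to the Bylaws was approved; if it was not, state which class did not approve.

Not approved — the Series C shares did not give the required vote.

Series A: 2/3 of 2786168 = 1857445.33, rounded up to 1857446; 1,857,446 required, 1,857,446 in favor — approved.
Series B: a majority of 983154 is 491578; 491,578 required, 491,742 in favor — approved.
Series C: 3/5 of 888462 = 533077.20, rounded up to 533078; 533,078 required, 533,066 in favor — not approved.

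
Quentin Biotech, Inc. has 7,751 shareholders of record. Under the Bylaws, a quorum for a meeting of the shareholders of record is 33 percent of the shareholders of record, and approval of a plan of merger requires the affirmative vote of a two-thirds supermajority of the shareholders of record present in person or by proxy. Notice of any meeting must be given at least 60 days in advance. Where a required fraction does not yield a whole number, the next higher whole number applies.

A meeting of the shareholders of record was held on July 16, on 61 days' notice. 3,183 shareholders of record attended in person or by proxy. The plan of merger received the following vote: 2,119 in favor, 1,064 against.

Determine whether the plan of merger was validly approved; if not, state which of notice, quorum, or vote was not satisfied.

Notice: 61 days given; 60 required. Satisfied.
Quorum: 33% of 7,751 = 2,557.83, rounded up to 2,558; 3,183 present. Satisfied.
Vote: requires two-thirds of those present (3,183); 2/3 of 3183 = 2122, so 2,122 needed; 2,119 in favor. Not satisfied.

Invalid — vote requirement not satisfied.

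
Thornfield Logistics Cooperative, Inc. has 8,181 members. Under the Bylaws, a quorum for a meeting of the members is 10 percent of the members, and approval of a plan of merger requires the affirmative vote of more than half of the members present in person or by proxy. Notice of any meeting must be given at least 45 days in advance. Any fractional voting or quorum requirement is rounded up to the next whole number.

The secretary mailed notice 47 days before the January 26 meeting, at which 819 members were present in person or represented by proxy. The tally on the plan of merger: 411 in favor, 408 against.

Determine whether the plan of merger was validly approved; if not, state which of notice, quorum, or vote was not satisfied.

Valid — all requirements satisfied.

Notice: 47 days given; 45 required. Satisfied.
Quorum: 10% of 8,181 = 818.10, rounded up to 819; 819 present. Satisfied.
Vote: requires a majority of those present (819); a majority of 819 is 410, so 410 needed; 411 in favor. Satisfied.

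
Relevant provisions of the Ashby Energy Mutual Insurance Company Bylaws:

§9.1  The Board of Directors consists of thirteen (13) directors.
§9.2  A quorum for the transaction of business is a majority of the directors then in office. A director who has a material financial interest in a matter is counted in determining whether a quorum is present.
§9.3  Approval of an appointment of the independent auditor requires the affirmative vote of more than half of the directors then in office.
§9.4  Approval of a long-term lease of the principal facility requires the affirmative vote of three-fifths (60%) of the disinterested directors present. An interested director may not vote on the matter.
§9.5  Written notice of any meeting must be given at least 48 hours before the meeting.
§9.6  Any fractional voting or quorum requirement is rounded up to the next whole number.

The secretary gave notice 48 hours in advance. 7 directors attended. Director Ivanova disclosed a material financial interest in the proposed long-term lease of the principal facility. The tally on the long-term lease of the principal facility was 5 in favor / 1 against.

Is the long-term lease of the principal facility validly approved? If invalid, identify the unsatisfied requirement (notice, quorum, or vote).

Valid — all requirements satisfied.

Notice: 48 hours given; 48 required (48 ≥ 48). Satisfied.
Quorum: 7 present (interested directors count toward quorum); quorum is 7. Satisfied.
Vote: the long-term lease of the principal facility requires three-fifths of the disinterested directors present (7 − 1 = 6). 3/5 of 6 = 3.60, rounded up to 4, so 4 affirmative votes are needed; 5 voted in favor. Satisfied.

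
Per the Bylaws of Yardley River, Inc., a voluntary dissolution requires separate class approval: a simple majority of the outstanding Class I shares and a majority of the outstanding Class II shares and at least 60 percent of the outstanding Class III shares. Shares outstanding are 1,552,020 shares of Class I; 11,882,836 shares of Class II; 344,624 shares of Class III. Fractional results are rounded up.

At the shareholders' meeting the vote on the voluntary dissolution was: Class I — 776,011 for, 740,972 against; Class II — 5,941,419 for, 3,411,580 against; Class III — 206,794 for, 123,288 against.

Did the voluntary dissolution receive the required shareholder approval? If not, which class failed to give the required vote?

Class I: a majority of 1552020 is 776011; 776,011 required, 776,011 in favor — approved.
Class II: a majority of 11882836 is 5941419; 5,941,419 required, 5,941,419 in favor — approved.
Class III: 3/5 of 344624 = 206774.40, rounded up to 206775; 206,775 required, 206,794 in favor — approved.

Approved — every class gave the required vote.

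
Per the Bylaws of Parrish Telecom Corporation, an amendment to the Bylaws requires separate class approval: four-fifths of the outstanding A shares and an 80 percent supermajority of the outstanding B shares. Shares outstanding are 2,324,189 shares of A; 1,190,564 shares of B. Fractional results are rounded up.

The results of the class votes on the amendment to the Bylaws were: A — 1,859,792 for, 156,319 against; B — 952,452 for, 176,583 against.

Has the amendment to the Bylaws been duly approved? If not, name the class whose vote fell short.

A: 4/5 of 2324189 = 1859351.20, rounded up to 1859352; 1,859,352 required, 1,859,792 in favor — approved.
B: 4/5 of 1190564 = 952451.20, rounded up to 952452; 952,452 required, 952,452 in favor — approved.

Approved — every class gave the required vote.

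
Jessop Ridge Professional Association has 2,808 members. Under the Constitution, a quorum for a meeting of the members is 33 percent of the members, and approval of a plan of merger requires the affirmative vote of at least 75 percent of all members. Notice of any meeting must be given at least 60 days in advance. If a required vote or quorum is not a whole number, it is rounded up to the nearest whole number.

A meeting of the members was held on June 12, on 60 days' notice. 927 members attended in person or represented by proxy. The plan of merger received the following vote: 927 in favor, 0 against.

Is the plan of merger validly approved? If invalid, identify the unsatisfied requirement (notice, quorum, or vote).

Invalid — vote requirement not satisfied.

Notice: 60 days given; 60 required. Satisfied.
Quorum: 33% of 2,808 = 926.64, rounded up to 927; 927 present. Satisfied.
Vote: requires three-fourths of all members (2,808); 3/4 of 2808 = 2106, so 2,106 needed; 927 in favor. Not satisfied.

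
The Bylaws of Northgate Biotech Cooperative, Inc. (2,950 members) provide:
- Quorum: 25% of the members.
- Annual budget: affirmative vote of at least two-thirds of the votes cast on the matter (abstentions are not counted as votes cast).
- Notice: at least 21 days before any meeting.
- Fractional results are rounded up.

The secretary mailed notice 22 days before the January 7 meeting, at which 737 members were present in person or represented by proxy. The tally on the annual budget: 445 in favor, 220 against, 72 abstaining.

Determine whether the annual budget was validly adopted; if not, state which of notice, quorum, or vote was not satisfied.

Notice: 22 days given; 21 required. Satisfied.
Quorum: 25% of 2,950 = 737.50, rounded up to 738; 737 present. Not satisfied.
Vote: requires two-thirds of the votes cast (737 − 72 abstaining = 665); 2/3 of 665 = 443.33, rounded up to 444, so 444 needed; 445 in favor. Satisfied.

Invalid — quorum requirement not satisfied.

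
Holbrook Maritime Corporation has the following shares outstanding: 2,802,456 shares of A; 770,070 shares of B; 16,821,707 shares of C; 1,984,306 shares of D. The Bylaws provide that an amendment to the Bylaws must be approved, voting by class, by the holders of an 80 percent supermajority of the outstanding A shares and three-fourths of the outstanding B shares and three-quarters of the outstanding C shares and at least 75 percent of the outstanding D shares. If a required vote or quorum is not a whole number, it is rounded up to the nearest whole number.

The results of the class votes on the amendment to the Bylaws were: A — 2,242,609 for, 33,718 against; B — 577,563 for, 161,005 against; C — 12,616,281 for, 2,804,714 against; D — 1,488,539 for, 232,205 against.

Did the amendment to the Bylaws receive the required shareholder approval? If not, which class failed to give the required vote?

Approved — every class gave the required vote.

A: 4/5 of 2802456 = 2241964.80, rounded up to 2241965; 2,241,965 required, 2,242,609 in favor — approved.
B: 3/4 of 770070 = 577552.50, rounded up to 577553; 577,553 required, 577,563 in favor — approved.
C: 3/4 of 16821707 = 12616280.25, rounded up to 12616281; 12,616,281 required, 12,616,281 in favor — approved.
D: 3/4 of 1984306 = 1488229.50, rounded up to 1488230; 1,488,230 required, 1,488,539 in favor — approved.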